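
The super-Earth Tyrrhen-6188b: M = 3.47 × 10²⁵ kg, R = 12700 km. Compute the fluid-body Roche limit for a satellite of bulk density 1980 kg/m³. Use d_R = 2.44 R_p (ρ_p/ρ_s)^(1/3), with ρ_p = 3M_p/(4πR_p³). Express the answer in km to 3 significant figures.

39300 km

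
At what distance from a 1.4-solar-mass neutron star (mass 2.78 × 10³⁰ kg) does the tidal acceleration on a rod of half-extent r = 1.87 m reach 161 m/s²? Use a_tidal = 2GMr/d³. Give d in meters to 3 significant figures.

1.63 × 10⁶ m

2GMr/d³ = a_tidal  ⇒  d = (2GMr / a_tidal)^(1/3)
d = (2 × 6.674×10⁻¹¹ × (2.78 × 10³⁰) × (1.87) / (161))^(1/3)
  = 1.63 × 10⁶ m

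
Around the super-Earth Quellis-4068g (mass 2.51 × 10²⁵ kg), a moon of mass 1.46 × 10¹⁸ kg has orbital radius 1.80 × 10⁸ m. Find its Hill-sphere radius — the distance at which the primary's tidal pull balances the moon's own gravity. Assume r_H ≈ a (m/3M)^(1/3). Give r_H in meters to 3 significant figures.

4.84 × 10⁵ m

r_H ≈ a (m/3M)^(1/3)
    = (1.80 × 10⁸) × (1.46 × 10¹⁸ / (3 × 2.51 × 10²⁵))^(1/3)
    = 4.84 × 10⁵ m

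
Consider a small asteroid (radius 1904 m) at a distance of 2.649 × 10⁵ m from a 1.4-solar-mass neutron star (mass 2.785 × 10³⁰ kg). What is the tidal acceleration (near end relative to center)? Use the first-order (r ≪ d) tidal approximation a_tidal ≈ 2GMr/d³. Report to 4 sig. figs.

3.808 × 10⁷ m/s²

Δa = 2GMr/d³
   = 2 × (6.674 × 10⁻¹¹) × (2.785 × 10³⁰) × (1904) / (2.649 × 10⁵)³
   = 3.808 × 10⁷ m/s²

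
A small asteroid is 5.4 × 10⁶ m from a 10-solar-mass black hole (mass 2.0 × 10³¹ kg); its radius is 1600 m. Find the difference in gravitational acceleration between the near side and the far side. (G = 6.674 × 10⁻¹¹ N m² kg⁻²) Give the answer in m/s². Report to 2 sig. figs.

Δa = 4GMr/d³
   = 4 × (6.674 × 10⁻¹¹) × (2.0 × 10³¹) × (1600) / (5.4 × 10⁶)³
   = 5.4 × 10⁴ m/s²

5.4 × 10⁴ m/s²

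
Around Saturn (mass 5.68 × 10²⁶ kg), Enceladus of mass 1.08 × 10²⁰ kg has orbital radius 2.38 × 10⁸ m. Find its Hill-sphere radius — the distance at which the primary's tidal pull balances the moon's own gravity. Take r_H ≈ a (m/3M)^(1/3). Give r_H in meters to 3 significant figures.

9.49 × 10⁵ m

r_H ≈ a (m/3M)^(1/3)
    = (2.38 × 10⁸) × (1.08 × 10²⁰ / (3 × 5.68 × 10²⁶))^(1/3)
    = 9.49 × 10⁵ m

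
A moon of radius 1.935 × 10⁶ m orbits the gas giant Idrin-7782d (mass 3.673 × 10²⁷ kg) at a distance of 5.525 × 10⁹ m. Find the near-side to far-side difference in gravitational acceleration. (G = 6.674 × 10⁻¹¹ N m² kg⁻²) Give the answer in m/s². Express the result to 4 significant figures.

a_tidal = 4GMr/d³
        = 4 × (6.674 × 10⁻¹¹) × (3.673 × 10²⁷) × (1.935 × 10⁶) / (5.525 × 10⁹)³
        = 1.125 × 10⁻⁵ m/s²

1.125 × 10⁻⁵ m/s²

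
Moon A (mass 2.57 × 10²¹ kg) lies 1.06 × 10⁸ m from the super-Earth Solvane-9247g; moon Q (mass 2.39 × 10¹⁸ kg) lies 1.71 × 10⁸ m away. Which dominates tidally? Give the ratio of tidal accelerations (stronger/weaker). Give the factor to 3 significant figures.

Tidal stretch scales as M/d³; compute that for each body.
Moon A: (2.57 × 10²¹) / (1.06 × 10⁸)³ = 2.158 × 10⁻³
Moon Q: (2.39 × 10¹⁸) / (1.71 × 10⁸)³ = 4.780 × 10⁻⁷
Ratio (larger/smaller) = 4510

Moon A, by a factor of ≈ 4510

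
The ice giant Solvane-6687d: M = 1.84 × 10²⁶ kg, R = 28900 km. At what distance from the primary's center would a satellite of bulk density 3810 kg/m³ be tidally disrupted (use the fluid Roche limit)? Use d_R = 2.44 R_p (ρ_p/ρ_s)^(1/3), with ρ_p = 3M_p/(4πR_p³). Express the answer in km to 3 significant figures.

ρ_p = 3M_p/(4πR_p³) = 3 × (1.84 × 10²⁶) / (4π × (2.89 × 10⁷ m)³) = 1820 kg/m³
d_R = 2.44 × 28900 km × (1820/3810)^(1/3)
    = 55100 km

55100 km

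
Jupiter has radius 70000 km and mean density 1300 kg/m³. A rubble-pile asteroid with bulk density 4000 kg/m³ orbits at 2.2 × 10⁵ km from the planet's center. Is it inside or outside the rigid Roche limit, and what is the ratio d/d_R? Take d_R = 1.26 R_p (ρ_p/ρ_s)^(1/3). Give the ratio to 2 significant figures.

outside; d/d_R ≈ 3.6

d_R = 1.26 × (70000 km) × (1300/4000)^(1/3) = 60640 km
d/d_R = (2.2 × 10⁵) / (60640) = 3.6
Since d/d_R > 1, the body is outside the Roche limit.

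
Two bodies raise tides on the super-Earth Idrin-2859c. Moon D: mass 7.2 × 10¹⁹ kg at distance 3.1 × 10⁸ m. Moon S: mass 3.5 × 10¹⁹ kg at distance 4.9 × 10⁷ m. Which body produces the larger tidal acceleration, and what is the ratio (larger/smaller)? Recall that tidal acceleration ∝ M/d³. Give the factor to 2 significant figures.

Moon S, by a factor of ≈ 120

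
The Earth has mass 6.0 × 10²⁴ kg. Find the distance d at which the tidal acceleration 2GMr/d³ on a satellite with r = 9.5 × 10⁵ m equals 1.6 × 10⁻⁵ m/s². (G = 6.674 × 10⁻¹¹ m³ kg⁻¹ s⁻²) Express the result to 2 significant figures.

2GMr/d³ = a_tidal  ⇒  d = (2GMr / a_tidal)^(1/3)
d = (2 × 6.674×10⁻¹¹ × (6.0 × 10²⁴) × (9.5 × 10⁵) / (1.6 × 10⁻⁵))^(1/3)
  = 3.6 × 10⁸ m

3.6 × 10⁸ m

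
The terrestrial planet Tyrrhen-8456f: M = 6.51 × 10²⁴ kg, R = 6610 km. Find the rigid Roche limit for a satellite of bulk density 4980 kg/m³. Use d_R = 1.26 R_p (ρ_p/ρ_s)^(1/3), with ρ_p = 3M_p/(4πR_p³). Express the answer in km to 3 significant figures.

8550 km

ρ_p = 3M_p/(4πR_p³) = 3 × (6.51 × 10²⁴) / (4π × (6.61 × 10⁶ m)³) = 5380 kg/m³
d_R = 1.26 × 6610 km × (5380/4980)^(1/3)
    = 8550 km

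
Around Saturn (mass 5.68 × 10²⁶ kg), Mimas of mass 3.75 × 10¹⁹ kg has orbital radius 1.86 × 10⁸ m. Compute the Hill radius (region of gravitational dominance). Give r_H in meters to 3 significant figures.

r_H ≈ a (m/3M)^(1/3)
    = (1.86 × 10⁸) × (3.75 × 10¹⁹ / (3 × 5.68 × 10²⁶))^(1/3)
    = 5.21 × 10⁵ m

5.21 × 10⁵ m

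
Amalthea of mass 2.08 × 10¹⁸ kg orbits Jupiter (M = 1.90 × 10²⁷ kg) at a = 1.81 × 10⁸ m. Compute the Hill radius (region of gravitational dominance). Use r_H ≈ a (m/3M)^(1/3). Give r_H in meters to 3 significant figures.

r_H ≈ a (m/3M)^(1/3)
    = (1.81 × 10⁸) × (2.08 × 10¹⁸ / (3 × 1.90 × 10²⁷))^(1/3)
    = 1.29 × 10⁵ m

1.29 × 10⁵ m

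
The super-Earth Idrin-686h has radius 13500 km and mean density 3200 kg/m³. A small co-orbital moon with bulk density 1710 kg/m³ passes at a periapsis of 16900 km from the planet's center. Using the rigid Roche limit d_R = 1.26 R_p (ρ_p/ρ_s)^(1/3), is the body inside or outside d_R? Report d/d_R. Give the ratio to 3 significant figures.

d_R = 1.26 × (13500 km) × (3200/1710)^(1/3) = 20960 km
d/d_R = (16900) / (20960) = 0.806
Since d/d_R < 1, the body is inside the Roche limit.

inside; d/d_R ≈ 0.806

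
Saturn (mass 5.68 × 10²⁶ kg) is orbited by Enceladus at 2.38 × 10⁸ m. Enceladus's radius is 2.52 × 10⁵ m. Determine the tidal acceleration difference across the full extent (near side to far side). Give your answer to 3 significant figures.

2.83 × 10⁻³ m/s²

Δa = 4GMr/d³
   = 4 × (6.674 × 10⁻¹¹) × (5.68 × 10²⁶) × (2.52 × 10⁵) / (2.38 × 10⁸)³
   = 2.83 × 10⁻³ m/s²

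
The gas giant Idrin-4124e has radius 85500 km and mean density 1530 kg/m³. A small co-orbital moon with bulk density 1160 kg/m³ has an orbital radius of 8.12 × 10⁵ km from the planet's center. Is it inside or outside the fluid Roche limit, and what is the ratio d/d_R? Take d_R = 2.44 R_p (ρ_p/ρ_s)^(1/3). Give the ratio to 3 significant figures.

d_R = 2.44 × (85500 km) × (1530/1160)^(1/3) = 2.288 × 10⁵ km
d/d_R = (8.12 × 10⁵) / (2.288 × 10⁵) = 3.55
Since d/d_R > 1, the body is outside the Roche limit.

outside; d/d_R ≈ 3.55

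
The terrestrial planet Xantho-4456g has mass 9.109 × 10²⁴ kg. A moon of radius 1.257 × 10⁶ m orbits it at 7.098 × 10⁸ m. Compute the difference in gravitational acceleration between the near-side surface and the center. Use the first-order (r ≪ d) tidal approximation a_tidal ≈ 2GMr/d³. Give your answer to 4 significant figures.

Δg = 2GMr/d³
   = 2 × (6.674 × 10⁻¹¹) × (9.109 × 10²⁴) × (1.257 × 10⁶) / (7.098 × 10⁸)³
   = 4.274 × 10⁻⁶ m/s²

4.274 × 10⁻⁶ m/s²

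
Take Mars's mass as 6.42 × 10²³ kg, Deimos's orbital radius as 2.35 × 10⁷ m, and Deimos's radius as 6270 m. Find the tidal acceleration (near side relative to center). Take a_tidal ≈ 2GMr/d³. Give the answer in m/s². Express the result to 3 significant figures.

4.14 × 10⁻⁵ m/s²

Δg = 2GMr/d³
   = 2 × (6.674 × 10⁻¹¹) × (6.42 × 10²³) × (6270) / (2.35 × 10⁷)³
   = 4.14 × 10⁻⁵ m/s²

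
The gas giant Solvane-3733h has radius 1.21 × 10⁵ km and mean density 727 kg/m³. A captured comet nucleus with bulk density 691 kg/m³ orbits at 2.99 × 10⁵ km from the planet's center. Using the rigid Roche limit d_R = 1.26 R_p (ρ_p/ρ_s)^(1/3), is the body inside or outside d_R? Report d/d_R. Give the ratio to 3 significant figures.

outside; d/d_R ≈ 1.93

d_R = 1.26 × (1.21 × 10⁵ km) × (727/691)^(1/3) = 1.551 × 10⁵ km
d/d_R = (2.99 × 10⁵) / (1.551 × 10⁵) = 1.93
Since d/d_R > 1, the body is outside the Roche limit.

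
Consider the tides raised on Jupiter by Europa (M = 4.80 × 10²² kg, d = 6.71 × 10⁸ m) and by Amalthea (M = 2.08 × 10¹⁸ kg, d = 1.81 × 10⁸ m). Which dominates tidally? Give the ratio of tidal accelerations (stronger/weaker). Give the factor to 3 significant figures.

Europa, by a factor of ≈ 453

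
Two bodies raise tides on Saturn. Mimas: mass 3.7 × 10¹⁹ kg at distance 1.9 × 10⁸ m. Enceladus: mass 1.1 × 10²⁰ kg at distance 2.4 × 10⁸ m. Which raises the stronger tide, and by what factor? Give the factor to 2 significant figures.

Compare M/d³ for the two perturbers:
Mimas: (3.7 × 10¹⁹) / (1.9 × 10⁸)³ = 5.394 × 10⁻⁶
Enceladus: (1.1 × 10²⁰) / (2.4 × 10⁸)³ = 7.957 × 10⁻⁶
Ratio (larger/smaller) = 1.5

Enceladus, by a factor of ≈ 1.5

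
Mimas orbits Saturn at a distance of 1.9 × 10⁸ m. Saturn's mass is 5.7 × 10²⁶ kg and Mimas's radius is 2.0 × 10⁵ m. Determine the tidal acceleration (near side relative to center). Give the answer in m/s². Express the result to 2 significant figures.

2.2 × 10⁻³ m/s²

a_tidal = 2GMr/d³
        = 2 × (6.674 × 10⁻¹¹) × (5.7 × 10²⁶) × (2.0 × 10⁵) / (1.9 × 10⁸)³
        = 2.2 × 10⁻³ m/s²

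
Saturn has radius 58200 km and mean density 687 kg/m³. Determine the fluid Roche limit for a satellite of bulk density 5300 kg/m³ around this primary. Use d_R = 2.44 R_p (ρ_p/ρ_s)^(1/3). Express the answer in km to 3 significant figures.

71900 km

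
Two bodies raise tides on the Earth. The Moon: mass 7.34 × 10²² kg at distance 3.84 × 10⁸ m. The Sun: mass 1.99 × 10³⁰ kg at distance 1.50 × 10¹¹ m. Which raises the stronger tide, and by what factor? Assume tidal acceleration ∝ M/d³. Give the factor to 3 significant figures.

The Moon, by a factor of ≈ 2.20

The tide-raising term goes as M/d³ (the gradient of a 1/d² field).
The Moon: (7.34 × 10²²) / (3.84 × 10⁸)³ = 1.296 × 10⁻³
The Sun: (1.99 × 10³⁰) / (1.50 × 10¹¹)³ = 5.896 × 10⁻⁴
Ratio (larger/smaller) = 2.20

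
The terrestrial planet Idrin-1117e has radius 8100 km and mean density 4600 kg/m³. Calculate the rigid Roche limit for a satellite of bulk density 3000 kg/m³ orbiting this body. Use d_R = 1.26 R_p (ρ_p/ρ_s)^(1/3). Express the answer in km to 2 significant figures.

12000 km

d_R = 1.26 × 8100 km × (4600/3000)^(1/3)
    = 12000 km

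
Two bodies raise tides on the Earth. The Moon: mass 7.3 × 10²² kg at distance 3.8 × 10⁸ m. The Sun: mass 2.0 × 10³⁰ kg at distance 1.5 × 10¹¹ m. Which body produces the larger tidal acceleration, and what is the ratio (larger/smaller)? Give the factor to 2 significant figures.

Tidal acceleration ∝ M/d³, so compare M/d³ for each.
The Moon: (7.3 × 10²²) / (3.8 × 10⁸)³ = 1.330 × 10⁻³
The Sun: (2.0 × 10³⁰) / (1.5 × 10¹¹)³ = 5.926 × 10⁻⁴
Ratio (larger/smaller) = 2.2

The Moon, by a factor of ≈ 2.2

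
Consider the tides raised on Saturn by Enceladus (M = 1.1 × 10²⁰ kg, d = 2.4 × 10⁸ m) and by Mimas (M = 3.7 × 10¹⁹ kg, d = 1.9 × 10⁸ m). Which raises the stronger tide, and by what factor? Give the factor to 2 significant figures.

Tidal acceleration ∝ M/d³, so compare M/d³ for each.
Enceladus: (1.1 × 10²⁰) / (2.4 × 10⁸)³ = 7.957 × 10⁻⁶
Mimas: (3.7 × 10¹⁹) / (1.9 × 10⁸)³ = 5.394 × 10⁻⁶
Ratio (larger/smaller) = 1.5

Enceladus, by a factor of ≈ 1.5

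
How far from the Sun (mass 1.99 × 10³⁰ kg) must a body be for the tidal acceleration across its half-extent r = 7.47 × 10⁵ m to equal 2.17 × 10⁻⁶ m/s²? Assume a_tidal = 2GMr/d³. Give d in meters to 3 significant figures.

4.51 × 10¹⁰ m

2GMr/d³ = a_tidal  ⇒  d = (2GMr / a_tidal)^(1/3)
d = (2 × 6.674×10⁻¹¹ × (1.99 × 10³⁰) × (7.47 × 10⁵) / (2.17 × 10⁻⁶))^(1/3)
  = 4.51 × 10¹⁰ m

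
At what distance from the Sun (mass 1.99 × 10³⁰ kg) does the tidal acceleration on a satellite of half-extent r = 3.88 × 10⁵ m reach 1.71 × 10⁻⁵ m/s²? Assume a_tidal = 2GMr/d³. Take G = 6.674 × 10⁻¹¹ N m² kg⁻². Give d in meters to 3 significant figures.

2GMr/d³ = a_tidal  ⇒  d = (2GMr / a_tidal)^(1/3)
d = (2 × 6.674×10⁻¹¹ × (1.99 × 10³⁰) × (3.88 × 10⁵) / (1.71 × 10⁻⁵))^(1/3)
  = 1.82 × 10¹⁰ m

1.82 × 10¹⁰ m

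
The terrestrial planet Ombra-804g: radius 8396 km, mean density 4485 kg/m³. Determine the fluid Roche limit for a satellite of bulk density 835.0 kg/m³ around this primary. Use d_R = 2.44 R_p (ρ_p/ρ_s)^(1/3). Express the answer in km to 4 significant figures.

35880 km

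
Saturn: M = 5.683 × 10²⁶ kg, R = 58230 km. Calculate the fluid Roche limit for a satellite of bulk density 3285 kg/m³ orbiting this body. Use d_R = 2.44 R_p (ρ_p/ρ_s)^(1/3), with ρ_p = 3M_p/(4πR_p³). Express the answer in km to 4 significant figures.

ρ_p = 3M_p/(4πR_p³) = 3 × (5.683 × 10²⁶) / (4π × (5.823 × 10⁷ m)³) = 687.1 kg/m³
d_R = 2.44 × 58230 km × (687.1/3285)^(1/3)
    = 84340 km

84340 km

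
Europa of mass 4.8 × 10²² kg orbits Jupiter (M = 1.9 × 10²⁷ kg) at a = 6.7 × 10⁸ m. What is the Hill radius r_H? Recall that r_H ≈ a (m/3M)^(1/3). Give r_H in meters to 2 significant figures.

r_H ≈ a (m/3M)^(1/3)
    = (6.7 × 10⁸) × (4.8 × 10²² / (3 × 1.9 × 10²⁷))^(1/3)
    = 1.4 × 10⁷ m

1.4 × 10⁷ m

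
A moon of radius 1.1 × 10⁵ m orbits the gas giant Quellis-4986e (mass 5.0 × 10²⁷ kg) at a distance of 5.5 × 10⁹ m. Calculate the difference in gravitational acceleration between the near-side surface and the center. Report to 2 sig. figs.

Δa = 2GMr/d³
   = 2 × (6.674 × 10⁻¹¹) × (5.0 × 10²⁷) × (1.1 × 10⁵) / (5.5 × 10⁹)³
   = 4.4 × 10⁻⁷ m/s²

4.4 × 10⁻⁷ m/s²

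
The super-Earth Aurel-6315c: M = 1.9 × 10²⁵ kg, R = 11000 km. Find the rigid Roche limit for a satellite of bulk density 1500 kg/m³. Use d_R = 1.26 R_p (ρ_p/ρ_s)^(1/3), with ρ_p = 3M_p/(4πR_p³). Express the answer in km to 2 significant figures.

18000 km

ρ_p = 3M_p/(4πR_p³) = 3 × (1.9 × 10²⁵) / (4π × (1.1 × 10⁷ m)³) = 3400 kg/m³
d_R = 1.26 × 11000 km × (3400/1500)^(1/3)
    = 18000 km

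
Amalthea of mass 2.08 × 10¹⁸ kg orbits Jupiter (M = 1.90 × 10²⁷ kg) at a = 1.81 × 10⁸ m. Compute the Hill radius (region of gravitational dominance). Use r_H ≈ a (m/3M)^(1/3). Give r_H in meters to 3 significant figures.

1.29 × 10⁵ m

r_H ≈ a (m/3M)^(1/3)
    = (1.81 × 10⁸) × (2.08 × 10¹⁸ / (3 × 1.90 × 10²⁷))^(1/3)
    = 1.29 × 10⁵ m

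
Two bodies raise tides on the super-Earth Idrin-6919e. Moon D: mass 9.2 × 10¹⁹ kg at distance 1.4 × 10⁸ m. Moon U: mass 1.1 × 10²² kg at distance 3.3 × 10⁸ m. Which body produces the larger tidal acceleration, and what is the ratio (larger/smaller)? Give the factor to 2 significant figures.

Moon U, by a factor of ≈ 9.1

Tidal acceleration ∝ M/d³, so compare M/d³ for each.
Moon D: (9.2 × 10¹⁹) / (1.4 × 10⁸)³ = 3.353 × 10⁻⁵
Moon U: (1.1 × 10²²) / (3.3 × 10⁸)³ = 3.061 × 10⁻⁴
Ratio (larger/smaller) = 9.1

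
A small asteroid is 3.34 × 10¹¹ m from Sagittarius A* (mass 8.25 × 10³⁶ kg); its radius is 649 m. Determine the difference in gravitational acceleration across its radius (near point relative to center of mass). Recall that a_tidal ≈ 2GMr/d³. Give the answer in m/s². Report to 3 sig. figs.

Δg = 2GMr/d³
   = 2 × (6.674 × 10⁻¹¹) × (8.25 × 10³⁶) × (649) / (3.34 × 10¹¹)³
   = 1.92 × 10⁻⁵ m/s²

1.92 × 10⁻⁵ m/s²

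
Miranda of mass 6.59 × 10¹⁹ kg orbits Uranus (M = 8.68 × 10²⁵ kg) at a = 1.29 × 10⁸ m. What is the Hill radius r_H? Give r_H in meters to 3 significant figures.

r_H ≈ a (m/3M)^(1/3)
    = (1.29 × 10⁸) × (6.59 × 10¹⁹ / (3 × 8.68 × 10²⁵))^(1/3)
    = 8.16 × 10⁵ m

8.16 × 10⁵ m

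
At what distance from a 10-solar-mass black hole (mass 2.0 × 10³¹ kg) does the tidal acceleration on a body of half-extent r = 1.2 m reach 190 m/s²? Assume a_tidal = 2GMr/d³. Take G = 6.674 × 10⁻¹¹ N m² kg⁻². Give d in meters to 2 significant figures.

2.6 × 10⁶ m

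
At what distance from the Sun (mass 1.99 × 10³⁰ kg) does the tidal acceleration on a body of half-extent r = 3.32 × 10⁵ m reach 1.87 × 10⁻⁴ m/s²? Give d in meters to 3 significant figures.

2GMr/d³ = a_tidal  ⇒  d = (2GMr / a_tidal)^(1/3)
d = (2 × 6.674×10⁻¹¹ × (1.99 × 10³⁰) × (3.32 × 10⁵) / (1.87 × 10⁻⁴))^(1/3)
  = 7.78 × 10⁹ m

7.78 × 10⁹ m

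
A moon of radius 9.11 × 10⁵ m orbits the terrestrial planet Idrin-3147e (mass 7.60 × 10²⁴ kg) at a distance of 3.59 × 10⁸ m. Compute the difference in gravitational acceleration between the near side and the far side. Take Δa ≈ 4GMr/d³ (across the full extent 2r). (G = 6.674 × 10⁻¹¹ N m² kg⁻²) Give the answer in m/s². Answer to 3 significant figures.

The field gradient is 2GM/d³; across the full diameter 2r the difference is 4GMr/d³.
a_tidal = 4GMr/d³
        = 4 × (6.674 × 10⁻¹¹) × (7.60 × 10²⁴) × (9.11 × 10⁵) / (3.59 × 10⁸)³
        = 3.99 × 10⁻⁵ m/s²

3.99 × 10⁻⁵ m/s²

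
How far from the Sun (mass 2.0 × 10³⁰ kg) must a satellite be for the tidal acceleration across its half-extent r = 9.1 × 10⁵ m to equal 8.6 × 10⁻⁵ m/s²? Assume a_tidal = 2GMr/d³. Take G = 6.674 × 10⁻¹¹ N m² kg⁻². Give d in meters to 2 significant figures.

1.4 × 10¹⁰ m

2GMr/d³ = a_tidal  ⇒  d = (2GMr / a_tidal)^(1/3)
d = (2 × 6.674×10⁻¹¹ × (2.0 × 10³⁰) × (9.1 × 10⁵) / (8.6 × 10⁻⁵))^(1/3)
  = 1.4 × 10¹⁰ m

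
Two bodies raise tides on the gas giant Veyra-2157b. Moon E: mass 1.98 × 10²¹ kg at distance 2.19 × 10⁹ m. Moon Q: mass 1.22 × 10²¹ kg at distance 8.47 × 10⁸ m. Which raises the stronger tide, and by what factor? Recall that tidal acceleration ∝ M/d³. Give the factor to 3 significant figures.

Moon Q, by a factor of ≈ 10.7

The tide-raising term goes as M/d³ (the gradient of a 1/d² field).
Moon E: (1.98 × 10²¹) / (2.19 × 10⁹)³ = 1.885 × 10⁻⁷
Moon Q: (1.22 × 10²¹) / (8.47 × 10⁸)³ = 2.008 × 10⁻⁶
Ratio (larger/smaller) = 10.7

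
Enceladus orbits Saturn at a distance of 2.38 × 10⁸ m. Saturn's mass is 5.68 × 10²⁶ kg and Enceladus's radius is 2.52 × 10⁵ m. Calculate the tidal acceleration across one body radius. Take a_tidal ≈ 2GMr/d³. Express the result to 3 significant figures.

Δg = 2GMr/d³
   = 2 × (6.674 × 10⁻¹¹) × (5.68 × 10²⁶) × (2.52 × 10⁵) / (2.38 × 10⁸)³
   = 1.42 × 10⁻³ m/s²

1.42 × 10⁻³ m/s²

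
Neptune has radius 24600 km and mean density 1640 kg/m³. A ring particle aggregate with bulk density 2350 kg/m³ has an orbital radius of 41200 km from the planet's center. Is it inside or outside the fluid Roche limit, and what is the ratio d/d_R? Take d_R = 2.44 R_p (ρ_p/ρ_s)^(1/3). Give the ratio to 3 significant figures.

d_R = 2.44 × (24600 km) × (1640/2350)^(1/3) = 53240 km
d/d_R = (41200) / (53240) = 0.774
Since d/d_R < 1, the body is inside the Roche limit.

inside; d/d_R ≈ 0.774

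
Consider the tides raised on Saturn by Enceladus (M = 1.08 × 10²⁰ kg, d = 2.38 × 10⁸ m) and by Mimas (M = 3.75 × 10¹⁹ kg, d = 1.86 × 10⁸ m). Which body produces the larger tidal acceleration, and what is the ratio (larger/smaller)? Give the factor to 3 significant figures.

Enceladus, by a factor of ≈ 1.37

Tidal acceleration ∝ M/d³, so compare M/d³ for each.
Enceladus: (1.08 × 10²⁰) / (2.38 × 10⁸)³ = 8.011 × 10⁻⁶
Mimas: (3.75 × 10¹⁹) / (1.86 × 10⁸)³ = 5.828 × 10⁻⁶
Ratio (larger/smaller) = 1.37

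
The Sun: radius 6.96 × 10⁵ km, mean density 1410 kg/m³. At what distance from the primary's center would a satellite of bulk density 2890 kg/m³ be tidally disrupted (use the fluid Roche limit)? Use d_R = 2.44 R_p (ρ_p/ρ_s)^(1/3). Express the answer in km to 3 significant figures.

d_R = 2.44 × 6.96 × 10⁵ km × (1410/2890)^(1/3)
    = 1.34 × 10⁶ km

1.34 × 10⁶ km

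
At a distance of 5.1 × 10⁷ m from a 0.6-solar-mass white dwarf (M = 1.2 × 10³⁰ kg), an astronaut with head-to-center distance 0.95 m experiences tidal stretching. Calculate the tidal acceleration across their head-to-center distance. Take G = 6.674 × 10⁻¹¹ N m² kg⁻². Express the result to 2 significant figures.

1.1 × 10⁻³ m/s²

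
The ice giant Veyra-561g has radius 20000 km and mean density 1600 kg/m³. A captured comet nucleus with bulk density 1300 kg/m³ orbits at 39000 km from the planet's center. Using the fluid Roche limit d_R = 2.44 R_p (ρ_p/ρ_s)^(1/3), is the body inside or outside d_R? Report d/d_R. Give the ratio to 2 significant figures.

inside; d/d_R ≈ 0.75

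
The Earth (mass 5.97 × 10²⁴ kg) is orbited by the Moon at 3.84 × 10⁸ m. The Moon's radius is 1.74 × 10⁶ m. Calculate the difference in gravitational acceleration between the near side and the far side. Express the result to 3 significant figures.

4.90 × 10⁻⁵ m/s²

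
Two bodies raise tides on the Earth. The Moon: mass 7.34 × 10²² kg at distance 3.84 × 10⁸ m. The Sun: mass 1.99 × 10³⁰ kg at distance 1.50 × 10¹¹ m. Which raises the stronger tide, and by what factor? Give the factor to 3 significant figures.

The Moon, by a factor of ≈ 2.20

The tide-raising term goes as M/d³ (the gradient of a 1/d² field).
The Moon: (7.34 × 10²²) / (3.84 × 10⁸)³ = 1.296 × 10⁻³
The Sun: (1.99 × 10³⁰) / (1.50 × 10¹¹)³ = 5.896 × 10⁻⁴
Ratio (larger/smaller) = 2.20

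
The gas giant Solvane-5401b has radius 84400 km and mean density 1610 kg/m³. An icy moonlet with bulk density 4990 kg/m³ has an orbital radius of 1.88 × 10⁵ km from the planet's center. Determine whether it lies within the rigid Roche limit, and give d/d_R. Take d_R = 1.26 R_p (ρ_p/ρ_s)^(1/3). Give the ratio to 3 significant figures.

outside; d/d_R ≈ 2.58

d_R = 1.26 × (84400 km) × (1610/4990)^(1/3) = 72940 km
d/d_R = (1.88 × 10⁵) / (72940) = 2.58
Since d/d_R > 1, the body is outside the Roche limit.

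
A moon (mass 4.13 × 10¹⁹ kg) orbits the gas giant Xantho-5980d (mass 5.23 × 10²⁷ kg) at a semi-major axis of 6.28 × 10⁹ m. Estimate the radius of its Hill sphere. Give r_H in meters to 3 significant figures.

8.67 × 10⁶ m

r_H ≈ a (m/3M)^(1/3)
    = (6.28 × 10⁹) × (4.13 × 10¹⁹ / (3 × 5.23 × 10²⁷))^(1/3)
    = 8.67 × 10⁶ m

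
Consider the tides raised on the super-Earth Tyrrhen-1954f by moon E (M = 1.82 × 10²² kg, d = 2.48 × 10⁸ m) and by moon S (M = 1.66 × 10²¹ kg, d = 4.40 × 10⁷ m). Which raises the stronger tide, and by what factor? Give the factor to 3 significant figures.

Compare M/d³ for the two perturbers:
Moon E: (1.82 × 10²²) / (2.48 × 10⁸)³ = 1.193 × 10⁻³
Moon S: (1.66 × 10²¹) / (4.40 × 10⁷)³ = 1.949 × 10⁻²
Ratio (larger/smaller) = 16.3

Moon S, by a factor of ≈ 16.3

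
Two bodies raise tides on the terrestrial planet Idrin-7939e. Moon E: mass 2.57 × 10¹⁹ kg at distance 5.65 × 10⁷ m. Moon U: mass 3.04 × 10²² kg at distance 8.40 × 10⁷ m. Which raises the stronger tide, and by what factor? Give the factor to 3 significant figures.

Compare M/d³ for the two perturbers:
Moon E: (2.57 × 10¹⁹) / (5.65 × 10⁷)³ = 1.425 × 10⁻⁴
Moon U: (3.04 × 10²²) / (8.40 × 10⁷)³ = 5.129 × 10⁻²
Ratio (larger/smaller) = 360

Moon U, by a factor of ≈ 360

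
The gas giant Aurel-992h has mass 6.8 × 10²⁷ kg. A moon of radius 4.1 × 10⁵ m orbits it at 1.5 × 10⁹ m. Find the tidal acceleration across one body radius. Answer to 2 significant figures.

1.1 × 10⁻⁴ m/s²

Δa = 2GMr/d³
   = 2 × (6.674 × 10⁻¹¹) × (6.8 × 10²⁷) × (4.1 × 10⁵) / (1.5 × 10⁹)³
   = 1.1 × 10⁻⁴ m/s²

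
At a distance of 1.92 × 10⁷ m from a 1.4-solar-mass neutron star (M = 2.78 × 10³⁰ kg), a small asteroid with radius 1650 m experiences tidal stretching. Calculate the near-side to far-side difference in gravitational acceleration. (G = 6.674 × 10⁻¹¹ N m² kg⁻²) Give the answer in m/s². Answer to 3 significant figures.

Δa = 4GMr/d³
   = 4 × (6.674 × 10⁻¹¹) × (2.78 × 10³⁰) × (1650) / (1.92 × 10⁷)³
   = 1.73 × 10² m/s²

1.73 × 10² m/s²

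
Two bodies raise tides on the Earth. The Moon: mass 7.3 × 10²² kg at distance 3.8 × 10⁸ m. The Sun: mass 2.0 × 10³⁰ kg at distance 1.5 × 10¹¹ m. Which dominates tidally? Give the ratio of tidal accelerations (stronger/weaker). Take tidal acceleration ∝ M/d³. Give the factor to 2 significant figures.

The Moon, by a factor of ≈ 2.2

Tidal acceleration ∝ M/d³, so compare M/d³ for each.
The Moon: (7.3 × 10²²) / (3.8 × 10⁸)³ = 1.330 × 10⁻³
The Sun: (2.0 × 10³⁰) / (1.5 × 10¹¹)³ = 5.926 × 10⁻⁴
Ratio (larger/smaller) = 2.2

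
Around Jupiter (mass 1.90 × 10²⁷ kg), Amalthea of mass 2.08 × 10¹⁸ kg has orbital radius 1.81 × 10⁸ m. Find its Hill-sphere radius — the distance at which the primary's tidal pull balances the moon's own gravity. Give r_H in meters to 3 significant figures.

1.29 × 10⁵ m

r_H ≈ a (m/3M)^(1/3)
    = (1.81 × 10⁸) × (2.08 × 10¹⁸ / (3 × 1.90 × 10²⁷))^(1/3)
    = 1.29 × 10⁵ m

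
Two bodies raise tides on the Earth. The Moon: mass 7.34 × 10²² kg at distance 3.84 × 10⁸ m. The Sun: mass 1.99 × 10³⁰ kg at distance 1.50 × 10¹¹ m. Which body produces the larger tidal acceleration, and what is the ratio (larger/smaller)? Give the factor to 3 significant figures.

The Moon, by a factor of ≈ 2.20

Compare M/d³ for the two perturbers:
The Moon: (7.34 × 10²²) / (3.84 × 10⁸)³ = 1.296 × 10⁻³
The Sun: (1.99 × 10³⁰) / (1.50 × 10¹¹)³ = 5.896 × 10⁻⁴
Ratio (larger/smaller) = 2.20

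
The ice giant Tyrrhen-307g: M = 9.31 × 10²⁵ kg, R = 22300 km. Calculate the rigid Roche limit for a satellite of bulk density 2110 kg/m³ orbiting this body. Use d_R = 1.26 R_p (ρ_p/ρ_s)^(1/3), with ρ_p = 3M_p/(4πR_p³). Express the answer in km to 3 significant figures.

27600 km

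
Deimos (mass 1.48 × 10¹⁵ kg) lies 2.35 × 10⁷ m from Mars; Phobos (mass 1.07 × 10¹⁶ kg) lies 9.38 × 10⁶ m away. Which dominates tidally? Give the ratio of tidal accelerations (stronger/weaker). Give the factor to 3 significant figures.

Phobos, by a factor of ≈ 114

Tidal acceleration ∝ M/d³, so compare M/d³ for each.
Deimos: (1.48 × 10¹⁵) / (2.35 × 10⁷)³ = 1.140 × 10⁻⁷
Phobos: (1.07 × 10¹⁶) / (9.38 × 10⁶)³ = 1.297 × 10⁻⁵
Ratio (larger/smaller) = 114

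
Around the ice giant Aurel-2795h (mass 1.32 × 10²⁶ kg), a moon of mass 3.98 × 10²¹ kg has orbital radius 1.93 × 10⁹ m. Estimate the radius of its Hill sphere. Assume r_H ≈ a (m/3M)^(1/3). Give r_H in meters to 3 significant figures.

r_H ≈ a (m/3M)^(1/3)
    = (1.93 × 10⁹) × (3.98 × 10²¹ / (3 × 1.32 × 10²⁶))^(1/3)
    = 4.17 × 10⁷ m

4.17 × 10⁷ m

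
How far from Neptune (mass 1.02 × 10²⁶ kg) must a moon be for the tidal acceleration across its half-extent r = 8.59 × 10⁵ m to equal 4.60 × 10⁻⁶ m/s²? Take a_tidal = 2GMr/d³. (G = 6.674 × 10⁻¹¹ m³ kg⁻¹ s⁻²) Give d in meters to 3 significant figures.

2GMr/d³ = a_tidal  ⇒  d = (2GMr / a_tidal)^(1/3)
d = (2 × 6.674×10⁻¹¹ × (1.02 × 10²⁶) × (8.59 × 10⁵) / (4.60 × 10⁻⁶))^(1/3)
  = 1.36 × 10⁹ m

1.36 × 10⁹ m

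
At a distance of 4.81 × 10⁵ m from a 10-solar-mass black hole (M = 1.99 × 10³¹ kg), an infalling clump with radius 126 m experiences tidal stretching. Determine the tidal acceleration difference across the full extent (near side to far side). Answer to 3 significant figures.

6.01 × 10⁶ m/s²

a_tidal = 4GMr/d³
        = 4 × (6.674 × 10⁻¹¹) × (1.99 × 10³¹) × (126) / (4.81 × 10⁵)³
        = 6.01 × 10⁶ m/s²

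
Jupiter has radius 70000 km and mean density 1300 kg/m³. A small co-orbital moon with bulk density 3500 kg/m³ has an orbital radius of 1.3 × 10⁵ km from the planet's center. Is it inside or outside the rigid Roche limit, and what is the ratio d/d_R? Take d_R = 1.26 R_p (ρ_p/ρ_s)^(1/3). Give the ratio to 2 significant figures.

d_R = 1.26 × (70000 km) × (1300/3500)^(1/3) = 63400 km
d/d_R = (1.3 × 10⁵) / (63400) = 2.1
Since d/d_R > 1, the body is outside the Roche limit.

outside; d/d_R ≈ 2.1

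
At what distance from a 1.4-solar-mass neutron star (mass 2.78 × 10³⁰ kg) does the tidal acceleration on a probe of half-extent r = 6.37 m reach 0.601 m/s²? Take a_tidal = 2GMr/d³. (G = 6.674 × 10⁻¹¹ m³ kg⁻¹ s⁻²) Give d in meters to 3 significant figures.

2GMr/d³ = a_tidal  ⇒  d = (2GMr / a_tidal)^(1/3)
d = (2 × 6.674×10⁻¹¹ × (2.78 × 10³⁰) × (6.37) / (0.601))^(1/3)
  = 1.58 × 10⁷ m

1.58 × 10⁷ m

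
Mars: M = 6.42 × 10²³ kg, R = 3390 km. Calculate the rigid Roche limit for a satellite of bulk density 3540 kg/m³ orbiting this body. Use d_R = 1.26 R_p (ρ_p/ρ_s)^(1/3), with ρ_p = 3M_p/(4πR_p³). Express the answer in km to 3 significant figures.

ρ_p = 3M_p/(4πR_p³) = 3 × (6.42 × 10²³) / (4π × (3.39 × 10⁶ m)³) = 3930 kg/m³
d_R = 1.26 × 3390 km × (3930/3540)^(1/3)
    = 4420 km

4420 km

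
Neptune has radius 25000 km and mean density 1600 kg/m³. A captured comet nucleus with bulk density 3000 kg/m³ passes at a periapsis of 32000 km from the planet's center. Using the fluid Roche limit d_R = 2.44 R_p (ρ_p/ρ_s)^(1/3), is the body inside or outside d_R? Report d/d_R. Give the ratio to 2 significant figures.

inside; d/d_R ≈ 0.65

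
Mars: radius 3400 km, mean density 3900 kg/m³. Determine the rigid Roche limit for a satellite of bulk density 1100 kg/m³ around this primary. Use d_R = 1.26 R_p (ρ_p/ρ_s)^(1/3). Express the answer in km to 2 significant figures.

6500 km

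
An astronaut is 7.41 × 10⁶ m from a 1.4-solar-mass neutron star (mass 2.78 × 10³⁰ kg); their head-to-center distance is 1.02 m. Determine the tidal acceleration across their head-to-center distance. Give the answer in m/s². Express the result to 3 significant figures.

9.30 × 10⁻¹ m/s²

The tidal stretch is the gradient of GM/d² times the body's extent r, hence the 1/d³ dependence.
Δa = 2GMr/d³
   = 2 × (6.674 × 10⁻¹¹) × (2.78 × 10³⁰) × (1.02) / (7.41 × 10⁶)³
   = 9.30 × 10⁻¹ m/s²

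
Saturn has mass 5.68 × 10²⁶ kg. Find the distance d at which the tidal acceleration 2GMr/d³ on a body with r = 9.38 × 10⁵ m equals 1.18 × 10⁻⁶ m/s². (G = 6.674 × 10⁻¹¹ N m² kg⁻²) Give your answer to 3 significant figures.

3.92 × 10⁹ m

2GMr/d³ = a_tidal  ⇒  d = (2GMr / a_tidal)^(1/3)
d = (2 × 6.674×10⁻¹¹ × (5.68 × 10²⁶) × (9.38 × 10⁵) / (1.18 × 10⁻⁶))^(1/3)
  = 3.92 × 10⁹ m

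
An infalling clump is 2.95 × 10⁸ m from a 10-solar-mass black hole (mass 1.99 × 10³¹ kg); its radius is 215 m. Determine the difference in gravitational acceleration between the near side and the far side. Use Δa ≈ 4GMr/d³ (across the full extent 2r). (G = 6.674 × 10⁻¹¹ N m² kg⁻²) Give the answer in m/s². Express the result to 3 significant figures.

4.45 × 10⁻² m/s²

Near-to-far spans 2r, so the tidal difference is twice the near-to-center value: 4GMr/d³.
Δg = 4GMr/d³
   = 4 × (6.674 × 10⁻¹¹) × (1.99 × 10³¹) × (215) / (2.95 × 10⁸)³
   = 4.45 × 10⁻² m/s²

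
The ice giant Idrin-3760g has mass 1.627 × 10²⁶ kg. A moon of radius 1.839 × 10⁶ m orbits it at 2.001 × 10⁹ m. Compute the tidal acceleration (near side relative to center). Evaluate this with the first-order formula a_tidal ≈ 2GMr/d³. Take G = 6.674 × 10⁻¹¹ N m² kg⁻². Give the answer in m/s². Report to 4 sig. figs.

4.985 × 10⁻⁶ m/s²

Δa = 2GMr/d³
   = 2 × (6.674 × 10⁻¹¹) × (1.627 × 10²⁶) × (1.839 × 10⁶) / (2.001 × 10⁹)³
   = 4.985 × 10⁻⁶ m/s²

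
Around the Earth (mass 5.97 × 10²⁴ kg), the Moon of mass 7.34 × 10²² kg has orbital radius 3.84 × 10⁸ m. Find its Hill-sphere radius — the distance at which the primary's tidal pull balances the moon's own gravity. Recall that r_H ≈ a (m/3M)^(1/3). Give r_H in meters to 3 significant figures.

r_H ≈ a (m/3M)^(1/3)
    = (3.84 × 10⁸) × (7.34 × 10²² / (3 × 5.97 × 10²⁴))^(1/3)
    = 6.15 × 10⁷ m

6.15 × 10⁷ m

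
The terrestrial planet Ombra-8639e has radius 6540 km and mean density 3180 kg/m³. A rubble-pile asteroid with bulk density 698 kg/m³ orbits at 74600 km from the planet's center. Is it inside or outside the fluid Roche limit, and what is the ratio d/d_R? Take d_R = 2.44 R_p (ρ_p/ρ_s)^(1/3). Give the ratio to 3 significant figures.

d_R = 2.44 × (6540 km) × (3180/698)^(1/3) = 26450 km
d/d_R = (74600) / (26450) = 2.82
Since d/d_R > 1, the body is outside the Roche limit.

outside; d/d_R ≈ 2.82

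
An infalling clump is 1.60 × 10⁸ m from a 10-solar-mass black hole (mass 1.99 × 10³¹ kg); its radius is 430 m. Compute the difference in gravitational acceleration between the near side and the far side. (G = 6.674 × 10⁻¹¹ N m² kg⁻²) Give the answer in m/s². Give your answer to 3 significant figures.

The field gradient is 2GM/d³; across the full diameter 2r the difference is 4GMr/d³.
Δa = 4GMr/d³
   = 4 × (6.674 × 10⁻¹¹) × (1.99 × 10³¹) × (430) / (1.60 × 10⁸)³
   = 5.58 × 10⁻¹ m/s²

5.58 × 10⁻¹ m/s²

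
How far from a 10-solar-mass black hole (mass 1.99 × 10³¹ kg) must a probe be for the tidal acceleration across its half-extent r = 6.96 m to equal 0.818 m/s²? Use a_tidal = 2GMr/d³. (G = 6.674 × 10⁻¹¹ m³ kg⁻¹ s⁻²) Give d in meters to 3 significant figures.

2.83 × 10⁷ m

2GMr/d³ = a_tidal  ⇒  d = (2GMr / a_tidal)^(1/3)
d = (2 × 6.674×10⁻¹¹ × (1.99 × 10³¹) × (6.96) / (0.818))^(1/3)
  = 2.83 × 10⁷ m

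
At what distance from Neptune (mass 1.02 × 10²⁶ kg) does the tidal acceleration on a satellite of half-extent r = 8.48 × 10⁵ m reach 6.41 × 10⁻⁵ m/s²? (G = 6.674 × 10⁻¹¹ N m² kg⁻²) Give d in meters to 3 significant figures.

5.65 × 10⁸ m

2GMr/d³ = a_tidal  ⇒  d = (2GMr / a_tidal)^(1/3)
d = (2 × 6.674×10⁻¹¹ × (1.02 × 10²⁶) × (8.48 × 10⁵) / (6.41 × 10⁻⁵))^(1/3)
  = 5.65 × 10⁸ m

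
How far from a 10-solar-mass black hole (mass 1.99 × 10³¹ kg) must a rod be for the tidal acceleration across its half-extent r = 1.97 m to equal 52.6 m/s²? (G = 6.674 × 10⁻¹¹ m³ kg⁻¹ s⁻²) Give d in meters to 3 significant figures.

4.63 × 10⁶ m

2GMr/d³ = a_tidal  ⇒  d = (2GMr / a_tidal)^(1/3)
d = (2 × 6.674×10⁻¹¹ × (1.99 × 10³¹) × (1.97) / (52.6))^(1/3)
  = 4.63 × 10⁶ m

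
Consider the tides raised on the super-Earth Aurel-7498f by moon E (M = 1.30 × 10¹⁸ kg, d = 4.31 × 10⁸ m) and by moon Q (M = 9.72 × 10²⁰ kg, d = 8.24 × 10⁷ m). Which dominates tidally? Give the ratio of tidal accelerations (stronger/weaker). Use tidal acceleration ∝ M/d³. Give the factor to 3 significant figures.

Compare M/d³ for the two perturbers:
Moon E: (1.30 × 10¹⁸) / (4.31 × 10⁸)³ = 1.624 × 10⁻⁸
Moon Q: (9.72 × 10²⁰) / (8.24 × 10⁷)³ = 1.737 × 10⁻³
Ratio (larger/smaller) = 1.07 × 10⁵

Moon Q, by a factor of ≈ 1.07 × 10⁵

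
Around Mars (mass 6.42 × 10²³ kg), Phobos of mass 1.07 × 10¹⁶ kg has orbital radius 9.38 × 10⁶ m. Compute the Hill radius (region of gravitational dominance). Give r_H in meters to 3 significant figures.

r_H ≈ a (m/3M)^(1/3)
    = (9.38 × 10⁶) × (1.07 × 10¹⁶ / (3 × 6.42 × 10²³))^(1/3)
    = 1.66 × 10⁴ m

1.66 × 10⁴ m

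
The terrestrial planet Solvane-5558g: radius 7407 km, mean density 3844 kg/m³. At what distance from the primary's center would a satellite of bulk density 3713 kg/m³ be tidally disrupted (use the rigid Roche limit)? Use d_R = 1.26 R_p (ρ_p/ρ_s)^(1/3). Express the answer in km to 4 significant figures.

9441 km

d_R = 1.26 × 7407 km × (3844/3713)^(1/3)
    = 9441 km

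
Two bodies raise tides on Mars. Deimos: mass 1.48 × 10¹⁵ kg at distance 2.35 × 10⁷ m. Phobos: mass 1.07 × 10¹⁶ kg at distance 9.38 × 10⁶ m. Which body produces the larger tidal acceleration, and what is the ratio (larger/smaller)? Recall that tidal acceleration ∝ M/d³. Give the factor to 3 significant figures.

Compare M/d³ for the two perturbers:
Deimos: (1.48 × 10¹⁵) / (2.35 × 10⁷)³ = 1.140 × 10⁻⁷
Phobos: (1.07 × 10¹⁶) / (9.38 × 10⁶)³ = 1.297 × 10⁻⁵
Ratio (larger/smaller) = 114

Phobos, by a factor of ≈ 114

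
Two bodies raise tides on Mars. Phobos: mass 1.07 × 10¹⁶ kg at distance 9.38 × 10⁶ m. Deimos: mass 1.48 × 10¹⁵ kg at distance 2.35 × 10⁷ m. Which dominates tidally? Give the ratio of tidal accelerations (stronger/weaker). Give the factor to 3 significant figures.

Phobos, by a factor of ≈ 114

Compare M/d³ for the two perturbers:
Phobos: (1.07 × 10¹⁶) / (9.38 × 10⁶)³ = 1.297 × 10⁻⁵
Deimos: (1.48 × 10¹⁵) / (2.35 × 10⁷)³ = 1.140 × 10⁻⁷
Ratio (larger/smaller) = 114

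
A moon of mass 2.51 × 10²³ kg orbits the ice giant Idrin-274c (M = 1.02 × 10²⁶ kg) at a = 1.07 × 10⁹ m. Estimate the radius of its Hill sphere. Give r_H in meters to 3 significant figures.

1.00 × 10⁸ m

r_H ≈ a (m/3M)^(1/3)
    = (1.07 × 10⁹) × (2.51 × 10²³ / (3 × 1.02 × 10²⁶))^(1/3)
    = 1.00 × 10⁸ m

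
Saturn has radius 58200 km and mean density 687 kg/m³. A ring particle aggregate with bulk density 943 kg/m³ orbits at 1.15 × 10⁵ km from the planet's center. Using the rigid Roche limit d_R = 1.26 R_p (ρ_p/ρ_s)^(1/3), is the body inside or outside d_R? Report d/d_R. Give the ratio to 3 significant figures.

outside; d/d_R ≈ 1.74

d_R = 1.26 × (58200 km) × (687/943)^(1/3) = 65980 km
d/d_R = (1.15 × 10⁵) / (65980) = 1.74
Since d/d_R > 1, the body is outside the Roche limit.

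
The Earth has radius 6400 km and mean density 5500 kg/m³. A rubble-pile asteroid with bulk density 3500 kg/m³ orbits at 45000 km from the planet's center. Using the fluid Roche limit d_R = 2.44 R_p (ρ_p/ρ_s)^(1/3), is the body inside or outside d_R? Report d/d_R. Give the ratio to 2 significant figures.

outside; d/d_R ≈ 2.5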